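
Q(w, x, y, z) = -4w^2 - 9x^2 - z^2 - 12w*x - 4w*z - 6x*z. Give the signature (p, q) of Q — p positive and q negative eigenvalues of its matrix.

(0, 1)

The symmetric matrix is A = [[-4, -6, 0, -2], [-6, -9, 0, -3], [0, 0, 0, 0], [-2, -3, 0, -1]].
Row-reducing A symmetrically gives the diagonal entries -4, 0, 0, 0.
That gives 1 negative, 3 zero pivots.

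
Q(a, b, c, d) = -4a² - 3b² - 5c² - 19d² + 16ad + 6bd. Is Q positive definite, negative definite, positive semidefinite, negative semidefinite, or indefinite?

negative semidefinite

The associated matrix is A = [[-4, 0, 0, 8], [0, -3, 0, 3], [0, 0, -5, 0], [8, 3, 0, -19]].
Congruent diagonalization of A (simultaneous row and column reduction) yields pivots -4, -3, -5, 0.
So there are 3 negative, 1 zero pivots.
Hence Q is negative semidefinite.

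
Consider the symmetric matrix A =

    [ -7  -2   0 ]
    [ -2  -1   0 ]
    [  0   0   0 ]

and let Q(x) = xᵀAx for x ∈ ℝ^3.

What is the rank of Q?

Row-reducing A symmetrically gives the diagonal entries -7, -3/7, 0.
So there are 2 negative, 1 zero pivots.
The rank is the number of nonzero pivots: 2.

2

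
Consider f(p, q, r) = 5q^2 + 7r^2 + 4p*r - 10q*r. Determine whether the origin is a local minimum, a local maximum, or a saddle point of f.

The Hessian at the origin is H = [[0, 0, 4], [0, 10, -10], [4, -10, 14]].
H is indefinite, so the origin is a saddle point.

saddle point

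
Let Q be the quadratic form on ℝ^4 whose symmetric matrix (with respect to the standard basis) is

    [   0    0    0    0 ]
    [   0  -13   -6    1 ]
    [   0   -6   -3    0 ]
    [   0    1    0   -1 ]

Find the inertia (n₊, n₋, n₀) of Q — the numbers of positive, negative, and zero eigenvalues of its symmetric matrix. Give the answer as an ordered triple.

Symmetric row and column elimination reduces A to a congruent diagonal form with pivots 0, -13, -3/13, 0.
That gives 2 negative, 2 zero pivots.

(0, 2, 2)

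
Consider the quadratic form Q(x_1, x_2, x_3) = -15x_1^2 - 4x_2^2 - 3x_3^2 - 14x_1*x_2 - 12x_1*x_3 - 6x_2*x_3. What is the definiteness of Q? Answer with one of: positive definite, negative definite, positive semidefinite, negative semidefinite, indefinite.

negative definite

The symmetric matrix is A = [[-15, -7, -6], [-7, -4, -3], [-6, -3, -3]].
Congruent diagonalization of A (simultaneous row and column reduction) yields pivots -15, -11/15, -6/11.
So there are 3 negative pivots.
Hence Q is negative definite.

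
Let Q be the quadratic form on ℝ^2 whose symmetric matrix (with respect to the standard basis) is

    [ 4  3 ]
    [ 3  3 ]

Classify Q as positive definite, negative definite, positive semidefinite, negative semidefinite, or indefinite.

positive definite

Leading principal minors: Δ_1 = 4, Δ_2 = 3.
All leading principal minors are positive, so by Sylvester's criterion Q is positive definite.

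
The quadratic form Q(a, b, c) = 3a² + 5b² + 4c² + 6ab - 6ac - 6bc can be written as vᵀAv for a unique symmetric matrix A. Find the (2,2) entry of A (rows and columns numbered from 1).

The coefficient of b² in Q is 5, and that is exactly A[2,2].

5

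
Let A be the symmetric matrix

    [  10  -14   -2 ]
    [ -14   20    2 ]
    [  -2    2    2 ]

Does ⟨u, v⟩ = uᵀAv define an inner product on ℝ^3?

Row-reducing A symmetrically gives the diagonal entries 10, 2/5, 0.
That gives 2 positive, 1 zero pivots.
Hence Q is positive semidefinite.
⟨·,·⟩ is an inner product exactly when A is positive definite.

no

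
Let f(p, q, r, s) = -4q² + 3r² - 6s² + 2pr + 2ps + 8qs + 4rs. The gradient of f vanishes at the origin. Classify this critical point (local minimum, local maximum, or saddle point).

saddle point

The Hessian at the origin is H = [[0, 0, 2, 2], [0, -8, 0, 8], [2, 0, 6, 4], [2, 8, 4, -12]].
H is indefinite, so the origin is a saddle point.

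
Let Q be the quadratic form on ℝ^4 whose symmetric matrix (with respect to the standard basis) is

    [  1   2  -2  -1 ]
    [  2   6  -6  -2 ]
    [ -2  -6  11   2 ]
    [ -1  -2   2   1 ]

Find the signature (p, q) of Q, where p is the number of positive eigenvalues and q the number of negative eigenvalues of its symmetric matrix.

(3, 0)

Row-reducing A symmetrically gives the diagonal entries 1, 2, 5, 0.
That gives 3 positive, 1 zero pivots.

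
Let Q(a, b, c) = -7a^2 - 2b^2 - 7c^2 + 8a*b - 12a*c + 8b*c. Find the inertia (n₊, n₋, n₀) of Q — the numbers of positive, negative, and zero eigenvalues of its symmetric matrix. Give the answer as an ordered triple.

(1, 2, 0)

The associated matrix is A = [[-7, 4, -6], [4, -2, 4], [-6, 4, -7]].
Symmetric row and column elimination reduces A to a congruent diagonal form with pivots -7, 2/7, -3.
So there are 1 positive, 2 negative pivots.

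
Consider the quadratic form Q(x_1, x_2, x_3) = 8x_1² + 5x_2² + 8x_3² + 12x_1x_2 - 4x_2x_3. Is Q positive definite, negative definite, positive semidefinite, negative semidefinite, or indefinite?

The symmetric matrix is A = [[8, 6, 0], [6, 5, -2], [0, -2, 8]].
Applying the same elementary operations to the rows and columns of A produces a congruent diagonal matrix with entries 8, 1/2, 0.
So there are 2 positive, 1 zero pivots.
Hence Q is positive semidefinite.

positive semidefinite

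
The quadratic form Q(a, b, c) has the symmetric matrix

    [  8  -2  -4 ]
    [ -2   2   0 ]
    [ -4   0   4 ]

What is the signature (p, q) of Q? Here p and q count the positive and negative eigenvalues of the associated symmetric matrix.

Applying the same elementary operations to the rows and columns of A produces a congruent diagonal matrix with entries 8, 3/2, 4/3.
So there are 3 positive pivots.

(3, 0)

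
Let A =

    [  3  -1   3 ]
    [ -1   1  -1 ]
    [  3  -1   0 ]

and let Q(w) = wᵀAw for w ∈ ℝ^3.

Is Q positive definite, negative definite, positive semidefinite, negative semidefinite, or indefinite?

Row-reducing A symmetrically gives the diagonal entries 3, 2/3, -3.
So there are 2 positive, 1 negative pivots.
Hence Q is indefinite.

indefinite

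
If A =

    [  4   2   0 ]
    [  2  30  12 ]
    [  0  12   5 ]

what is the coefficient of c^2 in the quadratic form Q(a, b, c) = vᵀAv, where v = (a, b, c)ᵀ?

5

The coefficient of c^2 is the diagonal entry A[3,3] = 5.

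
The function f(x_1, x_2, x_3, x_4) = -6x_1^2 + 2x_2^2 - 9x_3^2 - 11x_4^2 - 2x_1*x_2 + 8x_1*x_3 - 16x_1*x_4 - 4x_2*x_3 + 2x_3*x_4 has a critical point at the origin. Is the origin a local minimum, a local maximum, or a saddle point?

saddle point

The Hessian at the origin is H = [[-12, -2, 8, -16], [-2, 4, -4, 0], [8, -4, -18, 2], [-16, 0, 2, -22]].
Congruent diagonalization of H (simultaneous row and column reduction) yields pivots -12, 13/3, -250/13, -4/5.
Counting signs: 1 positive, 3 negative.
H is indefinite, so the origin is a saddle point.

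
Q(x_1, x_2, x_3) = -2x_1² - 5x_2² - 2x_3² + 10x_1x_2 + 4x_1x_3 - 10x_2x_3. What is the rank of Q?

The symmetric matrix is A = [[-2, 5, 2], [5, -5, -5], [2, -5, -2]].
Symmetric row and column elimination reduces A to a congruent diagonal form with pivots -2, 15/2, 0.
So there are 1 positive, 1 negative, 1 zero pivots.
The rank is the number of nonzero pivots: 2.

2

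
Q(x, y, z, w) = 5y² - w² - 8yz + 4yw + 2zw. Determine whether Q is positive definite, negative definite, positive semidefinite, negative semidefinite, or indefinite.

indefinite

Write A = [[0, 0, 0, 0], [0, 5, -4, 2], [0, -4, 0, 1], [0, 2, 1, -1]].
Applying the same elementary operations to the rows and columns of A produces a congruent diagonal matrix with entries 0, 5, -16/5, 5/16.
That gives 2 positive, 1 negative, 1 zero pivots.
Hence Q is indefinite.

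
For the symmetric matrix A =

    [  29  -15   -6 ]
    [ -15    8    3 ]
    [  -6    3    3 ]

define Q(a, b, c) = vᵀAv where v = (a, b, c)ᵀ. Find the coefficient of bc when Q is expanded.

The coefficient of bc is A[2,3] + A[3,2] = 2·3 = 6.

6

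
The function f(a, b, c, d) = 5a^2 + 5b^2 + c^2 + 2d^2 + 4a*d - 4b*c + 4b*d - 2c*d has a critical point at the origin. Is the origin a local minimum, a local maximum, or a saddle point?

The Hessian at the origin is H = [[10, 0, 0, 4], [0, 10, -4, 4], [0, -4, 2, -2], [4, 4, -2, 4]].
Symmetric row and column elimination reduces H to a congruent diagonal form with pivots 10, 10, 2/5, 2/5.
Counting signs: 4 positive.
H is positive definite, so the origin is a strict local minimum.

local minimum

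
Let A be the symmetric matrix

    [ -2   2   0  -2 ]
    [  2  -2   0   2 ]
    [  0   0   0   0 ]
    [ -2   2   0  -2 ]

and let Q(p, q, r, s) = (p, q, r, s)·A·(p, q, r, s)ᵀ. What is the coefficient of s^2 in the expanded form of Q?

-2

The coefficient of s^2 is the diagonal entry A[4,4] = -2.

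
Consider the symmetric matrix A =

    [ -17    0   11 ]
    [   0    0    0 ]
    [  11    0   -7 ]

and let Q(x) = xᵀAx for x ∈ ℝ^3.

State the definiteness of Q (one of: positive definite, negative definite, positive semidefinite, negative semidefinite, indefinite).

Congruent diagonalization of A (simultaneous row and column reduction) yields pivots -17, 0, 2/17.
So there are 1 positive, 1 negative, 1 zero pivots.
Hence Q is indefinite.

indefinite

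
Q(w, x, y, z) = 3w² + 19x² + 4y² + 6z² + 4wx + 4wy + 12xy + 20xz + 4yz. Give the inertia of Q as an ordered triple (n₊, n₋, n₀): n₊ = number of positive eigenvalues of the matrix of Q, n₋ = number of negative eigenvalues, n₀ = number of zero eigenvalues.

Write A = [[3, 2, 2, 0], [2, 19, 6, 10], [2, 6, 4, 2], [0, 10, 2, 6]].
An LDLᵀ factorisation of A has diagonal entries 3, 53/3, 76/53, 1/19.
Counting signs: 4 positive.

(4, 0, 0)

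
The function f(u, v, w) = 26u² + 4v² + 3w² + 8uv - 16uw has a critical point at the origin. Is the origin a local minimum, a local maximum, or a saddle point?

local minimum

The Hessian at the origin is H = [[52, 8, -16], [8, 8, 0], [-16, 0, 6]].
Congruent diagonalization of H (simultaneous row and column reduction) yields pivots 52, 88/13, 2/11.
So there are 3 positive pivots.
H is positive definite, so the origin is a strict local minimum.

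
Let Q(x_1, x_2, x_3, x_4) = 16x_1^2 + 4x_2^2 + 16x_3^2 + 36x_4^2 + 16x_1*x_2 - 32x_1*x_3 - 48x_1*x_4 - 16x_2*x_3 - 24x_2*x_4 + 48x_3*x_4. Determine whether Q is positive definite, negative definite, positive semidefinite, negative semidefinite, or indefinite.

positive semidefinite

The symmetric matrix is A = [[16, 8, -16, -24], [8, 4, -8, -12], [-16, -8, 16, 24], [-24, -12, 24, 36]].
Applying the same elementary operations to the rows and columns of A produces a congruent diagonal matrix with entries 16, 0, 0, 0.
That gives 1 positive, 3 zero pivots.
Hence Q is positive semidefinite.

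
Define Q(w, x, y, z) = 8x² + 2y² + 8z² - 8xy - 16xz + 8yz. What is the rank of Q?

The symmetric matrix is A = [[0, 0, 0, 0], [0, 8, -4, -8], [0, -4, 2, 4], [0, -8, 4, 8]].
Row-reducing A symmetrically gives the diagonal entries 0, 8, 0, 0.
So there are 1 positive, 3 zero pivots.
The rank is the number of nonzero pivots: 1.

1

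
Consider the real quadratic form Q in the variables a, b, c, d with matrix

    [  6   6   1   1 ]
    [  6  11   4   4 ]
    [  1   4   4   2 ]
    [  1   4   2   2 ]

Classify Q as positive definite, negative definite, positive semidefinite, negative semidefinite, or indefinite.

positive definite

An LDLᵀ factorisation of A has diagonal entries 6, 5, 61/30, 2/61.
So there are 4 positive pivots.
Hence Q is positive definite.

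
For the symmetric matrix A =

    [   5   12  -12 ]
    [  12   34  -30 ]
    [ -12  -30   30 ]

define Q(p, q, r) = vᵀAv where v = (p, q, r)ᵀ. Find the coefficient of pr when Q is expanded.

-24

The coefficient of pr is A[1,3] + A[3,1] = 2·(-12) = -24.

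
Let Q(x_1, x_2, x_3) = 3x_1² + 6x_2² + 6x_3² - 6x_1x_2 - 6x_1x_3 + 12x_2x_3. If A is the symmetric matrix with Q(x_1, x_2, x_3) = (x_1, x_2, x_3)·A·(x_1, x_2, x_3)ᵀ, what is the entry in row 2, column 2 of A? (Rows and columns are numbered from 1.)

The coefficient of x_2² in Q is 6, and that is exactly A[2,2].

6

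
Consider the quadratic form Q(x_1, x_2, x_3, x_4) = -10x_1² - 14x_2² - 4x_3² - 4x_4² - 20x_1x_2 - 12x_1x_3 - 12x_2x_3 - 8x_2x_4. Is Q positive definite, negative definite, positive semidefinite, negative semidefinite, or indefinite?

The symmetric matrix is A = [[-10, -10, -6, 0], [-10, -14, -6, -4], [-6, -6, -4, 0], [0, -4, 0, -4]].
Applying the same elementary operations to the rows and columns of A produces a congruent diagonal matrix with entries -10, -4, -2/5, 0.
Counting signs: 3 negative, 1 zero.
Hence Q is negative semidefinite.

negative semidefinite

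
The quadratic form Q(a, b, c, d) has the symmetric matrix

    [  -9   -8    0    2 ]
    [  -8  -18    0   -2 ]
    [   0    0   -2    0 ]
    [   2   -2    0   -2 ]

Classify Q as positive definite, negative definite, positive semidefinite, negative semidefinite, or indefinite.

negative definite

Symmetric row and column elimination reduces A to a congruent diagonal form with pivots -9, -98/9, -2, -12/49.
So there are 4 negative pivots.
Hence Q is negative definite.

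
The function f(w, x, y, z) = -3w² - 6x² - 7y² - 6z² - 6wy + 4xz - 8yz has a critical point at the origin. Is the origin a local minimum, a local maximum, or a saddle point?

local maximum

The Hessian at the origin is H = [[-6, 0, -6, 0], [0, -12, 0, 4], [-6, 0, -14, -8], [0, 4, -8, -12]].
An LDLᵀ factorisation of H has diagonal entries -6, -12, -8, -8/3.
That gives 4 negative pivots.
H is negative definite, so the origin is a strict local maximum.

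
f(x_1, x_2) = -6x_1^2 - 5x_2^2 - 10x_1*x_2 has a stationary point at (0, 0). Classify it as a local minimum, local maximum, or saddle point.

local maximum

The Hessian at the origin is H = [[-12, -10], [-10, -10]].
det H = -12·-10 − (-10)² = 20 > 0 and H[1,1] = -12 < 0, so H is negative definite.
Therefore the origin is a local maximum.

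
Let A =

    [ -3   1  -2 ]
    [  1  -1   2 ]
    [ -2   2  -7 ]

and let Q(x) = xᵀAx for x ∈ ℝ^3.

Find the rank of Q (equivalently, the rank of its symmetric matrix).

Symmetric row and column elimination reduces A to a congruent diagonal form with pivots -3, -2/3, -3.
Counting signs: 3 negative.
The rank is the number of nonzero pivots: 3.

3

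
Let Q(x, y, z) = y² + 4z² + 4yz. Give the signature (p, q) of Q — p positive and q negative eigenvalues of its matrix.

(1, 0)

Write A = [[0, 0, 0], [0, 1, 2], [0, 2, 4]].
Row-reducing A symmetrically gives the diagonal entries 0, 1, 0.
Counting signs: 1 positive, 2 zero.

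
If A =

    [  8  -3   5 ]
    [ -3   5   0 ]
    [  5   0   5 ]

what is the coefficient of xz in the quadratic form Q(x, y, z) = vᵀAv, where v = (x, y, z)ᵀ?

10

The coefficient of xz is A[1,3] + A[3,1] = 2·5 = 10.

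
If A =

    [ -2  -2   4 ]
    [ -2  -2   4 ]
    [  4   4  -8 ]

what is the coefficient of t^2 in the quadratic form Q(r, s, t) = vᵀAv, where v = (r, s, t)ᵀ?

-8

The coefficient of t^2 is the diagonal entry A[3,3] = -8.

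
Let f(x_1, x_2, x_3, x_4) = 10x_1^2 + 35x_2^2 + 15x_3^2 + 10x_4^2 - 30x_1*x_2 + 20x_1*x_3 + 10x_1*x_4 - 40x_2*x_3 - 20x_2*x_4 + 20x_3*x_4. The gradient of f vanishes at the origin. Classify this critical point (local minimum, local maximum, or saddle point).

The Hessian at the origin is H = [[20, -30, 20, 10], [-30, 70, -40, -20], [20, -40, 30, 20], [10, -20, 20, 20]].
An LDLᵀ factorisation of H has diagonal entries 20, 25, 6, 10/3.
That gives 4 positive pivots.
H is positive definite, so the origin is a strict local minimum.

local minimum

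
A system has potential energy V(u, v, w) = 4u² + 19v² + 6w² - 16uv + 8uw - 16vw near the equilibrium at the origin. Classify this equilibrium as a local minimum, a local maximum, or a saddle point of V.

local minimum

The Hessian at the origin is H = [[8, -16, 8], [-16, 38, -16], [8, -16, 12]].
Row-reducing H symmetrically gives the diagonal entries 8, 6, 4.
So there are 3 positive pivots.
H is positive definite, so the origin is a strict local minimum.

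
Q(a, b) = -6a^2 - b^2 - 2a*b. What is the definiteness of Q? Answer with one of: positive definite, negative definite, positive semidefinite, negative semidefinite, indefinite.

negative definite

The symmetric matrix of Q is [[-6, -1], [-1, -1]].
For the 2×2 matrix [[-6, -1], [-1, -1]]: det = -6·-1 − (-1)² = 5, trace = -7.
det > 0 so both eigenvalues share the sign of the trace; trace = -7 < 0 ⇒ both negative.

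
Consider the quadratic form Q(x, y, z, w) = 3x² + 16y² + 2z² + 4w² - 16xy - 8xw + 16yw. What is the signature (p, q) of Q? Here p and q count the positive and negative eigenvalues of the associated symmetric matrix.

The symmetric matrix is A = [[3, -8, 0, -4], [-8, 16, 0, 8], [0, 0, 2, 0], [-4, 8, 0, 4]].
Applying the same elementary operations to the rows and columns of A produces a congruent diagonal matrix with entries 3, -16/3, 2, 0.
That gives 2 positive, 1 negative, 1 zero pivots.

(2, 1)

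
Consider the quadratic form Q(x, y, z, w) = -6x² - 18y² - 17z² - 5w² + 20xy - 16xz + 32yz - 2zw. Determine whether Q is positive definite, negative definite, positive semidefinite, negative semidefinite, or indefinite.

negative definite

The symmetric matrix is A = [[-6, 10, -8, 0], [10, -18, 16, 0], [-8, 16, -17, -1], [0, 0, -1, -5]].
Symmetric row and column elimination reduces A to a congruent diagonal form with pivots -6, -4/3, -1, -4.
So there are 4 negative pivots.
Hence Q is negative definite.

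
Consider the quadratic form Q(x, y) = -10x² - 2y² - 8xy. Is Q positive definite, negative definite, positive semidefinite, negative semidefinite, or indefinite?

negative definite

The symmetric matrix of Q is A = [[-10, -4], [-4, -2]].
Leading principal minors: Δ_1 = -10, Δ_2 = 4.
The signs alternate starting with Δ_1 < 0, so by Sylvester's criterion Q is negative definite.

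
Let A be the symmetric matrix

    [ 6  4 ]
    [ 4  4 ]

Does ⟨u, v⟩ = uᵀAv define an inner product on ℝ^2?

yes

Row-reducing A symmetrically gives the diagonal entries 6, 4/3.
So there are 2 positive pivots.
Hence Q is positive definite.
⟨·,·⟩ is an inner product exactly when A is positive definite.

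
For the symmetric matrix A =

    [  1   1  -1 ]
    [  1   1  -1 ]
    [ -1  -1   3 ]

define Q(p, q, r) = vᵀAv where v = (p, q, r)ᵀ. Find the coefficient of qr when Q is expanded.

The coefficient of qr is A[2,3] + A[3,2] = 2·(-1) = -2.

-2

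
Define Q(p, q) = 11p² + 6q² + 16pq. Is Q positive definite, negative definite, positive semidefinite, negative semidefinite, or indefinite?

The symmetric matrix is A = [[11, 8], [8, 6]].
An LDLᵀ factorisation of A has diagonal entries 11, 2/11.
That gives 2 positive pivots.
Hence Q is positive definite.

positive definite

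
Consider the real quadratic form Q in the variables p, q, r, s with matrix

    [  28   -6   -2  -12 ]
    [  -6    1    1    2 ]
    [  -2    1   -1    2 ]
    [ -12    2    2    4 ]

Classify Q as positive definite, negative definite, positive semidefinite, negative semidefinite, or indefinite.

indefinite

Symmetric row and column elimination reduces A to a congruent diagonal form with pivots 28, -2/7, 0, 0.
So there are 1 positive, 1 negative, 2 zero pivots.
Hence Q is indefinite.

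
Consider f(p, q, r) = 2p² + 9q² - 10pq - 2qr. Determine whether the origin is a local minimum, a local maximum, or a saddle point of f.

saddle point

The Hessian at the origin is H = [[4, -10, 0], [-10, 18, -2], [0, -2, 0]].
Row-reducing H symmetrically gives the diagonal entries 4, -7, 4/7.
That gives 2 positive, 1 negative pivots.
H is indefinite, so the origin is a saddle point.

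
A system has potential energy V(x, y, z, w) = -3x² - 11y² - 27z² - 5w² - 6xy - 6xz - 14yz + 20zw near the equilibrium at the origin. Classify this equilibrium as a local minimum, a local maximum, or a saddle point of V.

local maximum

The Hessian at the origin is H = [[-6, -6, -6, 0], [-6, -22, -14, 0], [-6, -14, -54, 20], [0, 0, 20, -10]].
Applying the same elementary operations to the rows and columns of H produces a congruent diagonal matrix with entries -6, -16, -44, -10/11.
So there are 4 negative pivots.
H is negative definite, so the origin is a strict local maximum.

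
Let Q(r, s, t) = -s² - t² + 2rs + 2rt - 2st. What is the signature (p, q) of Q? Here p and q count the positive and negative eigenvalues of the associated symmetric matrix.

The symmetric matrix is A = [[0, 1, 1], [1, -1, -1], [1, -1, -1]].
By Sylvester's law of inertia any congruent diagonalization of A has 1 positive, 1 negative and 1 zero entries.

(1, 1)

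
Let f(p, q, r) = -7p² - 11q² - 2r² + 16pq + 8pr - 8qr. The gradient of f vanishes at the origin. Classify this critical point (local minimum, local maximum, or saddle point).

The Hessian at the origin is H = [[-14, 16, 8], [16, -22, -8], [8, -8, -4]].
Applying the same elementary operations to the rows and columns of H produces a congruent diagonal matrix with entries -14, -26/7, 12/13.
That gives 1 positive, 2 negative pivots.
H is indefinite, so the origin is a saddle point.

saddle point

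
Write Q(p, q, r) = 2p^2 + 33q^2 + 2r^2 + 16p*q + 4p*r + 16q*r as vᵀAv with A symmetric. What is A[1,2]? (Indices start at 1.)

The coefficient of p·q in Q is 16. For a symmetric A this equals A[1,2] + A[2,1] = 2·A[1,2].
So A[1,2] = 16/2 = 8.

8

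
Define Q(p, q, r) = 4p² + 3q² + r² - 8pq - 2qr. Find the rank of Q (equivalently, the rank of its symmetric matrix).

The symmetric matrix is A = [[4, -4, 0], [-4, 3, -1], [0, -1, 1]].
Congruent diagonalization of A (simultaneous row and column reduction) yields pivots 4, -1, 2.
Counting signs: 2 positive, 1 negative.
The rank is the number of nonzero pivots: 3.

3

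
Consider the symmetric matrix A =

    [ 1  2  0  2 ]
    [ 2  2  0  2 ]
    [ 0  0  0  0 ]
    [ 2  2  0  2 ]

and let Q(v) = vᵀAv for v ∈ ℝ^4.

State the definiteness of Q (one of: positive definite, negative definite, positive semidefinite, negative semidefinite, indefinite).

indefinite

Symmetric row and column elimination reduces A to a congruent diagonal form with pivots 1, -2, 0, 0.
That gives 1 positive, 1 negative, 2 zero pivots.
Hence Q is indefinite.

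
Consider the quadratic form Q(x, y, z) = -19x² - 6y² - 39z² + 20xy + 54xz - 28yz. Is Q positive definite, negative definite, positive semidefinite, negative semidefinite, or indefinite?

The symmetric matrix of Q is A = [[-19, 10, 27], [10, -6, -14], [27, -14, -39]].
Leading principal minors: Δ_1 = -19, Δ_2 = 14, Δ_3 = -8.
The signs alternate starting with Δ_1 < 0, so by Sylvester's criterion Q is negative definite.

negative definite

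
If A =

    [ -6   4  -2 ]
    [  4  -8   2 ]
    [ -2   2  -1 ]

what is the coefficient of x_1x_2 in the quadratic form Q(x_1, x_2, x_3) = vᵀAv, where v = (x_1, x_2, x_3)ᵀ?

The coefficient of x_1x_2 is A[1,2] + A[2,1] = 2·4 = 8.

8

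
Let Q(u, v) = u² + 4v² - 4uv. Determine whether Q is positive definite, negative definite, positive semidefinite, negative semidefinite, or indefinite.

The symmetric matrix of Q is [[1, -2], [-2, 4]].
For the 2×2 matrix [[1, -2], [-2, 4]]: det = 1·4 − (-2)² = 0, trace = 5.
det = 0 so one eigenvalue is zero; the form is semidefinite with the sign of the trace.

positive semidefinite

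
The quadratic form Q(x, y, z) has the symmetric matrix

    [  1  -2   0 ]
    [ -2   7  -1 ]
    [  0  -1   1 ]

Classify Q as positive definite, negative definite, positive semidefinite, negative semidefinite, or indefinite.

positive definite

Symmetric row and column elimination reduces A to a congruent diagonal form with pivots 1, 3, 2/3.
Counting signs: 3 positive.
Hence Q is positive definite.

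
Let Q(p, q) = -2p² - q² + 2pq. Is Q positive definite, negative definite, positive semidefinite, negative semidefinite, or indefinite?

negative definite

Write A = [[-2, 1], [1, -1]].
Applying the same elementary operations to the rows and columns of A produces a congruent diagonal matrix with entries -2, -1/2.
So there are 2 negative pivots.
Hence Q is negative definite.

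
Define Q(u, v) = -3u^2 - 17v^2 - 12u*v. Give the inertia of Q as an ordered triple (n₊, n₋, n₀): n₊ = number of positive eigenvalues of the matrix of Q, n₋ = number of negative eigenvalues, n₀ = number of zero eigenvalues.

(0, 2, 0)

The symmetric matrix is A = [[-3, -6], [-6, -17]].
Congruent diagonalization of A (simultaneous row and column reduction) yields pivots -3, -5.
So there are 2 negative pivots.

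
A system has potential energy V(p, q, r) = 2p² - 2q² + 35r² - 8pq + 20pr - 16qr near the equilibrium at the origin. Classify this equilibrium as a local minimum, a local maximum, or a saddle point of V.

saddle point

The Hessian at the origin is H = [[4, -8, 20], [-8, -4, -16], [20, -16, 70]].
Row-reducing H symmetrically gives the diagonal entries 4, -20, -6/5.
So there are 1 positive, 2 negative pivots.
H is indefinite, so the origin is a saddle point.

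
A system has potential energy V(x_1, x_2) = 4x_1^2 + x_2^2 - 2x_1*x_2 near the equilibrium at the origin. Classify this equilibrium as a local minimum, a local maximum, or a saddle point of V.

local minimum

The Hessian at the origin is H = [[8, -2], [-2, 2]].
det H = 8·2 − (-2)² = 12 > 0 and H[1,1] = 8 > 0, so H is positive definite.
Therefore the origin is a local minimum.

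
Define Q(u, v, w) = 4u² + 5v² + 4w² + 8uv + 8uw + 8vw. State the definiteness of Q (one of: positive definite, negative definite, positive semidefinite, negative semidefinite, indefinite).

positive semidefinite

The associated matrix is A = [[4, 4, 4], [4, 5, 4], [4, 4, 4]].
Row-reducing A symmetrically gives the diagonal entries 4, 1, 0.
So there are 2 positive, 1 zero pivots.
Hence Q is positive semidefinite.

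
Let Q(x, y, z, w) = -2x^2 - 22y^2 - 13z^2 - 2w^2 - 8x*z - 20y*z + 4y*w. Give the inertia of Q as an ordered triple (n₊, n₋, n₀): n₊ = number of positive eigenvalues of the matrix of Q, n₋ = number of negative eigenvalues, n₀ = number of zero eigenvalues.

(0, 3, 1)

The symmetric matrix is A = [[-2, 0, -4, 0], [0, -22, -10, 2], [-4, -10, -13, 0], [0, 2, 0, -2]].
Symmetric row and column elimination reduces A to a congruent diagonal form with pivots -2, -22, -5/11, 0.
Counting signs: 3 negative, 1 zero.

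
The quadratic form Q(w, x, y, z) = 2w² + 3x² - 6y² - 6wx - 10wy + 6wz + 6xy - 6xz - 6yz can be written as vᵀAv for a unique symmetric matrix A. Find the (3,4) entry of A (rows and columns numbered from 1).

The coefficient of y·z in Q is -6. For a symmetric A this equals A[3,4] + A[4,3] = 2·A[3,4].
So A[3,4] = -6/2 = -3.

-3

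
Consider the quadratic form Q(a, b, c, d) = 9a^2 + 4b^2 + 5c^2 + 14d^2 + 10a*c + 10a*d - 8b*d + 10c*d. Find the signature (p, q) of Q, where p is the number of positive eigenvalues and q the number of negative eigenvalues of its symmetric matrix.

Write A = [[9, 0, 5, 5], [0, 4, 0, -4], [5, 0, 5, 5], [5, -4, 5, 14]].
Applying the same elementary operations to the rows and columns of A produces a congruent diagonal matrix with entries 9, 4, 20/9, 5.
Counting signs: 4 positive.

(4, 0)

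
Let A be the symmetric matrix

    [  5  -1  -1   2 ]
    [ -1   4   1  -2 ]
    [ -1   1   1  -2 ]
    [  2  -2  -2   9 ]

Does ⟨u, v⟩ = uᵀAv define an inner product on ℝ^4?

Leading principal minors: Δ_1 = 5, Δ_2 = 19, Δ_3 = 12, Δ_4 = 60.
All leading principal minors are positive, so by Sylvester's criterion Q is positive definite.
⟨·,·⟩ is an inner product exactly when A is positive definite.

yes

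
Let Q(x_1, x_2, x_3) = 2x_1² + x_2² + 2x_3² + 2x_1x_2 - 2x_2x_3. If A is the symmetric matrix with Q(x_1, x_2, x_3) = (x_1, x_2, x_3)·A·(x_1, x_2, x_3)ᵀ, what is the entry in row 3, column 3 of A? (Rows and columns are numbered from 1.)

The coefficient of x_3² in Q is 2, and that is exactly A[3,3].

2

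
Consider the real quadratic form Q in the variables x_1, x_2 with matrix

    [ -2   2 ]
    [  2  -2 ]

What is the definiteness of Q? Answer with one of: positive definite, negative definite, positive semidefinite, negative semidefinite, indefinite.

For the 2×2 matrix [[-2, 2], [2, -2]]: det = -2·-2 − (2)² = 0, trace = -4.
det = 0 so one eigenvalue is zero; the form is semidefinite with the sign of the trace.

negative semidefinite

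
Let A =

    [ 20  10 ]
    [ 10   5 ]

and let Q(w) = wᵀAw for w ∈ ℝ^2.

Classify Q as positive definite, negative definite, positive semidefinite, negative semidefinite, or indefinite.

positive semidefinite

Symmetric row and column elimination reduces A to a congruent diagonal form with pivots 20, 0.
That gives 1 positive, 1 zero pivots.
Hence Q is positive semidefinite.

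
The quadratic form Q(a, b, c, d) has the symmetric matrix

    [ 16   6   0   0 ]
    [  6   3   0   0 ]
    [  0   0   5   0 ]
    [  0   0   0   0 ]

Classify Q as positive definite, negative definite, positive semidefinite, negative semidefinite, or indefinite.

positive semidefinite

Symmetric row and column elimination reduces A to a congruent diagonal form with pivots 16, 3/4, 5, 0.
That gives 3 positive, 1 zero pivots.
Hence Q is positive semidefinite.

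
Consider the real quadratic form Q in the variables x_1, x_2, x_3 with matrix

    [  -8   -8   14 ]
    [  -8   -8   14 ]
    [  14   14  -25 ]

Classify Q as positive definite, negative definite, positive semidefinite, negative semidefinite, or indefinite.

Applying the same elementary operations to the rows and columns of A produces a congruent diagonal matrix with entries -8, 0, -1/2.
So there are 2 negative, 1 zero pivots.
Hence Q is negative semidefinite.

negative semidefinite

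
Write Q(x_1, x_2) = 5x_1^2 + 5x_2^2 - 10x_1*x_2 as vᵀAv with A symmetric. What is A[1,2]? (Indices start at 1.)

The coefficient of x_1·x_2 in Q is -10. For a symmetric A this equals A[1,2] + A[2,1] = 2·A[1,2].
So A[1,2] = -10/2 = -5.

-5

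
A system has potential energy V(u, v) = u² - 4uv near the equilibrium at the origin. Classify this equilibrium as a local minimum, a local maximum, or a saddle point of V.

The Hessian at the origin is H = [[2, -4], [-4, 0]].
det H = 2·0 − (-4)² = -16 < 0, so H is indefinite.
Therefore the origin is a saddle point.

saddle point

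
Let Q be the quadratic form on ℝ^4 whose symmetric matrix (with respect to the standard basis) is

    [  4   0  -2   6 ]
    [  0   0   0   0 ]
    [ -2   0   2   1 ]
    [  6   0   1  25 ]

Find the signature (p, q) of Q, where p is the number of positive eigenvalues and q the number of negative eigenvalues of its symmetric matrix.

(2, 0)

Congruent diagonalization of A (simultaneous row and column reduction) yields pivots 4, 0, 1, 0.
So there are 2 positive, 2 zero pivots.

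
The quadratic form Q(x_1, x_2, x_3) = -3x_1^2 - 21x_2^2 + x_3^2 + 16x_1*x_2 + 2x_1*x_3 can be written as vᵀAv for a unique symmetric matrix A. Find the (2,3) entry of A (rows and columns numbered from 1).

The coefficient of x_2·x_3 in Q is 0. For a symmetric A this equals A[2,3] + A[3,2] = 2·A[2,3].
So A[2,3] = 0/2 = 0.

0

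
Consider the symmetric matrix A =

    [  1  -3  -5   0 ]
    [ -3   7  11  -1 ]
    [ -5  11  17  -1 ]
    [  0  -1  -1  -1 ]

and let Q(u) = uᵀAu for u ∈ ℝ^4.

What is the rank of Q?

Row reduction of A gives 4 nonzero rows, so rank A = 4.

4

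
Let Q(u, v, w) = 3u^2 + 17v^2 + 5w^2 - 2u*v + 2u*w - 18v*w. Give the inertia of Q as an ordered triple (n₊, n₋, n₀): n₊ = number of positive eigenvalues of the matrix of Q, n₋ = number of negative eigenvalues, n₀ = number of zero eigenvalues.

(3, 0, 0)

The symmetric matrix is A = [[3, -1, 1], [-1, 17, -9], [1, -9, 5]].
Congruent diagonalization of A (simultaneous row and column reduction) yields pivots 3, 50/3, 4/25.
That gives 3 positive pivots.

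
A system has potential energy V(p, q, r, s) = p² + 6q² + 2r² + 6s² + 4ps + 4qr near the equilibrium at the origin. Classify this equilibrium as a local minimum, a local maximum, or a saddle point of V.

local minimum

The Hessian at the origin is H = [[2, 0, 0, 4], [0, 12, 4, 0], [0, 4, 4, 0], [4, 0, 0, 12]].
Row-reducing H symmetrically gives the diagonal entries 2, 12, 8/3, 4.
That gives 4 positive pivots.
H is positive definite, so the origin is a strict local minimum.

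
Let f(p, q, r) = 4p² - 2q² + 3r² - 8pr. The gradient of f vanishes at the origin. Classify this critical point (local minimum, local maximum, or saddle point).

saddle point

The Hessian at the origin is H = [[8, 0, -8], [0, -4, 0], [-8, 0, 6]].
An LDLᵀ factorisation of H has diagonal entries 8, -4, -2.
So there are 1 positive, 2 negative pivots.
H is indefinite, so the origin is a saddle point.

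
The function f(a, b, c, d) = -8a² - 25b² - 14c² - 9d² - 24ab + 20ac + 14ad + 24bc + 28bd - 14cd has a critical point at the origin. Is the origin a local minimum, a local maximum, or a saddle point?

local maximum

The Hessian at the origin is H = [[-16, -24, 20, 14], [-24, -50, 24, 28], [20, 24, -28, -14], [14, 28, -14, -18]].
Applying the same elementary operations to the rows and columns of H produces a congruent diagonal matrix with entries -16, -14, -3/7, -5/3.
Counting signs: 4 negative.
H is negative definite, so the origin is a strict local maximum.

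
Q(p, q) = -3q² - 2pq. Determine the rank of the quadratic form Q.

The symmetric matrix is A = [[0, -1], [-1, -3]].
Row reduction of A gives 2 nonzero rows, so rank A = 2.

2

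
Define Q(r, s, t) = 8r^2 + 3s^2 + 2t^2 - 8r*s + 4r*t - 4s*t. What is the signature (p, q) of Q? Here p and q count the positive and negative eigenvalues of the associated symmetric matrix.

(3, 0)

The associated matrix is A = [[8, -4, 2], [-4, 3, -2], [2, -2, 2]].
Row-reducing A symmetrically gives the diagonal entries 8, 1, 1/2.
So there are 3 positive pivots.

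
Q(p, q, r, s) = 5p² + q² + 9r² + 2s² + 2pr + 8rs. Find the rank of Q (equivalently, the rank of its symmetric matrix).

The symmetric matrix is A = [[5, 0, 1, 0], [0, 1, 0, 0], [1, 0, 9, 4], [0, 0, 4, 2]].
Symmetric row and column elimination reduces A to a congruent diagonal form with pivots 5, 1, 44/5, 2/11.
That gives 4 positive pivots.
The rank is the number of nonzero pivots: 4.

4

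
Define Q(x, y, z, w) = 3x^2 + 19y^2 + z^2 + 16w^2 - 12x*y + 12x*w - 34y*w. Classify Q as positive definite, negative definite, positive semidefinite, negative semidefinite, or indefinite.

The symmetric matrix of Q is A = [[3, -6, 0, 6], [-6, 19, 0, -17], [0, 0, 1, 0], [6, -17, 0, 16]].
Leading principal minors: Δ_1 = 3, Δ_2 = 21, Δ_3 = 21, Δ_4 = 9.
All leading principal minors are positive, so by Sylvester's criterion Q is positive definite.

positive definite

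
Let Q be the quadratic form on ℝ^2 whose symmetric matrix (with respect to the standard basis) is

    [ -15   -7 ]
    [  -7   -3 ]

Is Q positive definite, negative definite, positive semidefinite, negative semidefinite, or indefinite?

indefinite

Symmetric row and column elimination reduces A to a congruent diagonal form with pivots -15, 4/15.
That gives 1 positive, 1 negative pivots.
Hence Q is indefinite.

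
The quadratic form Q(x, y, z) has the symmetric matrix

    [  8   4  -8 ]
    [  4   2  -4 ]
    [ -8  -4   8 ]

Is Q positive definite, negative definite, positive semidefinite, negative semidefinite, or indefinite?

positive semidefinite

Row-reducing A symmetrically gives the diagonal entries 8, 0, 0.
So there are 1 positive, 2 zero pivots.
Hence Q is positive semidefinite.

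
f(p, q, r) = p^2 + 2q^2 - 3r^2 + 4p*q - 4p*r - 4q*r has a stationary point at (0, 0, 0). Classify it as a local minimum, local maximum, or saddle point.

saddle point

The Hessian at the origin is H = [[2, 4, -4], [4, 4, -4], [-4, -4, -6]].
Applying the same elementary operations to the rows and columns of H produces a congruent diagonal matrix with entries 2, -4, -10.
That gives 1 positive, 2 negative pivots.
H is indefinite, so the origin is a saddle point.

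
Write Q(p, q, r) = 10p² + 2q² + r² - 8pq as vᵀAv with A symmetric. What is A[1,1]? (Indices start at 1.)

The coefficient of p² in Q is 10, and that is exactly A[1,1].

10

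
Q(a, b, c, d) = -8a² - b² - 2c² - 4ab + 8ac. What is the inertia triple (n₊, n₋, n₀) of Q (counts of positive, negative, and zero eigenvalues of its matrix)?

Write A = [[-8, -2, 4, 0], [-2, -1, 0, 0], [4, 0, -2, 0], [0, 0, 0, 0]].
Symmetric row and column elimination reduces A to a congruent diagonal form with pivots -8, -1/2, 2, 0.
That gives 1 positive, 2 negative, 1 zero pivots.

(1, 2, 1)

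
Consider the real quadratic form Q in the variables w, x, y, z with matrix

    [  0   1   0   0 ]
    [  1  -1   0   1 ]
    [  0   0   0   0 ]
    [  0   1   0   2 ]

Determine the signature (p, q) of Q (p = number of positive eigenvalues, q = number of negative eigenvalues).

By Sylvester's law of inertia any congruent diagonalization of A has 2 positive, 1 negative and 1 zero entries.

(2, 1)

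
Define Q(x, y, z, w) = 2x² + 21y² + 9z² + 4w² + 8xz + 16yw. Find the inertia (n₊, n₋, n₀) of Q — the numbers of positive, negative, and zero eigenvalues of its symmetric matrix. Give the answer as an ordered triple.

(4, 0, 0)

The symmetric matrix is A = [[2, 0, 4, 0], [0, 21, 0, 8], [4, 0, 9, 0], [0, 8, 0, 4]].
Symmetric row and column elimination reduces A to a congruent diagonal form with pivots 2, 21, 1, 20/21.
Counting signs: 4 positive.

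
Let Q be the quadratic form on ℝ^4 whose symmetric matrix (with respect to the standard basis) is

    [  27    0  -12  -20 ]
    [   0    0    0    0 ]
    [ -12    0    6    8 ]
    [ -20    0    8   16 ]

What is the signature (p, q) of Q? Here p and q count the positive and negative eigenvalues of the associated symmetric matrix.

Applying the same elementary operations to the rows and columns of A produces a congruent diagonal matrix with entries 27, 0, 2/3, 0.
So there are 2 positive, 2 zero pivots.

(2, 0)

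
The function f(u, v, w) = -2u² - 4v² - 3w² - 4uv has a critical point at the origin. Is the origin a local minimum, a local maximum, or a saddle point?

local maximum

The Hessian at the origin is H = [[-4, -4, 0], [-4, -8, 0], [0, 0, -6]].
Row-reducing H symmetrically gives the diagonal entries -4, -4, -6.
That gives 3 negative pivots.
H is negative definite, so the origin is a strict local maximum.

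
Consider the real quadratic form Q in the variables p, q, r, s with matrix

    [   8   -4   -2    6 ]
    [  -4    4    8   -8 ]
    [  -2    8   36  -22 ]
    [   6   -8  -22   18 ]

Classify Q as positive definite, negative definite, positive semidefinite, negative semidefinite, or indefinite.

Symmetric row and column elimination reduces A to a congruent diagonal form with pivots 8, 2, 11, 2/11.
Counting signs: 4 positive.
Hence Q is positive definite.

positive definite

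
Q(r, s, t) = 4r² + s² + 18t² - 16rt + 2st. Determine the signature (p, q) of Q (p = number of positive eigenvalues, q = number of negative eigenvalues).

The associated matrix is A = [[4, 0, -8], [0, 1, 1], [-8, 1, 18]].
An LDLᵀ factorisation of A has diagonal entries 4, 1, 1.
Counting signs: 3 positive.

(3, 0)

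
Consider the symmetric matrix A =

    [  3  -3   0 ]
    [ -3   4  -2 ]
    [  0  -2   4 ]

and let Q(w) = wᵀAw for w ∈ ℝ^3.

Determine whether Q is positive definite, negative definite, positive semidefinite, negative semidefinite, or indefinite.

positive semidefinite

Applying the same elementary operations to the rows and columns of A produces a congruent diagonal matrix with entries 3, 1, 0.
Counting signs: 2 positive, 1 zero.
Hence Q is positive semidefinite.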